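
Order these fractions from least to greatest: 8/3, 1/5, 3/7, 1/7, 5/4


Convert to decimal for comparison:
  8/3 = 2.6667
  1/5 = 0.2
  3/7 = 0.4286
  1/7 = 0.1429
  5/4 = 1.25
Decimals in increasing order: 0.1429 < 0.2 < 0.4286 < 1.25 < 2.6667
Writing each back as its fraction gives the sorted order.
Final answer: 1/7, 1/5, 3/7, 5/4, 8/3


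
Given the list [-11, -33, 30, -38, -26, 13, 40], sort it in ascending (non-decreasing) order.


Original list: [-11, -33, 30, -38, -26, 13, 40]
Repeatedly take the smallest remaining element:
  Remaining [-11, -33, 30, -38, -26, 13, 40] -> smallest is -38
  Remaining [-11, -33, 30, -26, 13, 40] -> smallest is -33
  Remaining [-11, 30, -26, 13, 40] -> smallest is -26
  Remaining [-11, 30, 13, 40] -> smallest is -11
  Remaining [30, 13, 40] -> smallest is 13
  Remaining [30, 40] -> smallest is 30
  Remaining [40] -> smallest is 40
Collecting the picks in order gives the sorted list.
Final answer: [-38, -33, -26, -11, 13, 30, 40]


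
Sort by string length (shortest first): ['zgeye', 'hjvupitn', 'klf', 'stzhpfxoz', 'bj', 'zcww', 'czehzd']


Compute lengths:
  'zgeye' has length 5
  'hjvupitn' has length 8
  'klf' has length 3
  'stzhpfxoz' has length 9
  'bj' has length 2
  'zcww' has length 4
  'czehzd' has length 6
Lengths in increasing order: 2 < 3 < 4 < 5 < 6 < 8 < 9
Listing the words in that order gives the answer.
Final answer: ['bj', 'klf', 'zcww', 'zgeye', 'czehzd', 'hjvupitn', 'stzhpfxoz']


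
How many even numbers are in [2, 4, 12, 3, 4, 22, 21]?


Check each element:
  2 is even
  4 is even
  12 is even
  3 is odd
  4 is even
  22 is even
  21 is odd
Evens: [2, 4, 12, 4, 22]
Count of evens = 5
Final answer: 5


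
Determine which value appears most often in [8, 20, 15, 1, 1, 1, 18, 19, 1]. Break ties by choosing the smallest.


Count the frequency of each value:
  1 appears 4 time(s)
  8 appears 1 time(s)
  15 appears 1 time(s)
  18 appears 1 time(s)
  19 appears 1 time(s)
  20 appears 1 time(s)
Maximum frequency is 4.
Only 1 reaches that frequency, so it is the mode.
Final answer: 1


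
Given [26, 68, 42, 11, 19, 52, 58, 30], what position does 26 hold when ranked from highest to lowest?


Sort descending: [68, 58, 52, 42, 30, 26, 19, 11]
Find 26 in the sorted list.
26 is at position 6.
Final answer: 6


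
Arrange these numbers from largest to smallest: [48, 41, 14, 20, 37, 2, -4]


Original list: [48, 41, 14, 20, 37, 2, -4]
Repeatedly take the largest remaining element:
  Remaining [48, 41, 14, 20, 37, 2, -4] -> largest is 48
  Remaining [41, 14, 20, 37, 2, -4] -> largest is 41
  Remaining [14, 20, 37, 2, -4] -> largest is 37
  Remaining [14, 20, 2, -4] -> largest is 20
  Remaining [14, 2, -4] -> largest is 14
  Remaining [2, -4] -> largest is 2
  Remaining [-4] -> largest is -4
Collecting the picks in order gives the descending list.
Final answer: [48, 41, 37, 20, 14, 2, -4]


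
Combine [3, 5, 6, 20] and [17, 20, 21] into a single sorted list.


List A: [3, 5, 6, 20]
List B: [17, 20, 21]
Repeatedly compare the front elements and take the smaller:
  3 vs 17 -> take 3
  5 vs 17 -> take 5
  6 vs 17 -> take 6
  20 vs 17 -> take 17
  20 vs 20 -> take 20
  A is exhausted; append the rest of B: [20, 21]
Final answer: [3, 5, 6, 17, 20, 20, 21]


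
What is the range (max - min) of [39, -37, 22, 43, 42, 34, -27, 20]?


Maximum value: 43
Minimum value: -37
Range = 43 - (-37) = 80
Final answer: 80


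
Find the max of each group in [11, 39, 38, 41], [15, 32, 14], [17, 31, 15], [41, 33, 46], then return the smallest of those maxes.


Find max of each group:
  Group 1: [11, 39, 38, 41] -> max = 41
  Group 2: [15, 32, 14] -> max = 32
  Group 3: [17, 31, 15] -> max = 31
  Group 4: [41, 33, 46] -> max = 46
Maxes: [41, 32, 31, 46]
Minimum of maxes = 31
Final answer: 31


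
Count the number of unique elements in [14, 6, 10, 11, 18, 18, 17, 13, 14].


List all unique values:
Distinct values: [6, 10, 11, 13, 14, 17, 18]
Count = 7
Final answer: 7


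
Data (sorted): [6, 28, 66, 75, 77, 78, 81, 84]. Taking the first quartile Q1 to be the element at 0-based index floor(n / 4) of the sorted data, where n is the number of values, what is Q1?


The list has n = 8 elements.
Q1 index = floor(8 / 4) = floor(2) = 2
Counting from index 0 in the sorted data, the element at index 2 is 66.
Final answer: 66


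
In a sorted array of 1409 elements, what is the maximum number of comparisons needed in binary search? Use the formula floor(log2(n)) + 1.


Binary search halves the search space each step.
Maximum comparisons = floor(log2(1409)) + 1
log2(1409) = 10.4605
floor(log2(1409)) = 10, so 10 + 1 = 11
Final answer: 11


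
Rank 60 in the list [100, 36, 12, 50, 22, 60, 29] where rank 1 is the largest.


Sort descending: [100, 60, 50, 36, 29, 22, 12]
Find 60 in the sorted list.
60 is at position 2.
Final answer: 2


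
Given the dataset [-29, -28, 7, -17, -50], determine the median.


First, sort the list: [-50, -29, -28, -17, 7]
The list has 5 elements (odd count).
The middle index is 2 (0-based), and the element there is -28.
Final answer: -28


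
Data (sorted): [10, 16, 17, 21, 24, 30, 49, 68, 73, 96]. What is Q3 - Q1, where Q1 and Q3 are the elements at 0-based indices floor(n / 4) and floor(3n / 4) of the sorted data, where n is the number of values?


The data has n = 10 elements.
Q1 index = floor(10 / 4) = floor(2.5) = 2; Q3 index = floor(3 * 10 / 4) = floor(7.5) = 7
Q1 = element at index 2 = 17
Q3 = element at index 7 = 68
IQR = 68 - 17 = 51
Final answer: 51


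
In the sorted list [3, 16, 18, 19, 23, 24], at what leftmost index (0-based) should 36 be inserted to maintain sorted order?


List is sorted: [3, 16, 18, 19, 23, 24]
We need the leftmost position where 36 can be inserted, i.e. the first index whose element is >= 36 (or the end of the list if none is).
Binary search with low=0, high=6 (0-based indices):
  low=0, high=6, mid=3: a[3]=19 < 36, so low = 4
  low=4, high=6, mid=5: a[5]=24 < 36, so low = 6
Now low = high = 6, so the insertion index is 6.
Final answer: 6


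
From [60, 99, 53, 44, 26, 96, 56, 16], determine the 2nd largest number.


Sort descending: [99, 96, 60, 56, 53, 44, 26, 16]
The 2nd element (1-indexed) is at index 1.
Value = 96
Final answer: 96


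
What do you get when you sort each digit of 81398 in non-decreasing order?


The number 81398 has digits: 8, 1, 3, 9, 8
Sorted: 1, 3, 8, 8, 9
Joining the sorted digits gives the result.
Final answer: 13889


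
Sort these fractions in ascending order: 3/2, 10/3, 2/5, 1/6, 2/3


Convert to decimal for comparison:
  3/2 = 1.5
  10/3 = 3.3333
  2/5 = 0.4
  1/6 = 0.1667
  2/3 = 0.6667
Decimals in increasing order: 0.1667 < 0.4 < 0.6667 < 1.5 < 3.3333
Writing each back as its fraction gives the sorted order.
Final answer: 1/6, 2/5, 2/3, 3/2, 10/3


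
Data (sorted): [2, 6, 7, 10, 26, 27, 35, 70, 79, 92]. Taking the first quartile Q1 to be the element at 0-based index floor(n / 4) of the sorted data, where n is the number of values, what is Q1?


The list has n = 10 elements.
Q1 index = floor(10 / 4) = floor(2.5) = 2
Counting from index 0 in the sorted data, the element at index 2 is 7.
Final answer: 7


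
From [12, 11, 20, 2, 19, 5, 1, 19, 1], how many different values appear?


List all unique values:
Distinct values: [1, 2, 5, 11, 12, 19, 20]
Count = 7
Final answer: 7


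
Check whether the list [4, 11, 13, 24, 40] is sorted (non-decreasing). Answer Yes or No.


Check consecutive pairs:
  4 <= 11? True
  11 <= 13? True
  13 <= 24? True
  24 <= 40? True
Every consecutive pair is in order, so the list is non-decreasing.
Final answer: Yes


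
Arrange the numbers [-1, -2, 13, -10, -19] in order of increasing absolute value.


Compute absolute values:
  |-1| = 1
  |-2| = 2
  |13| = 13
  |-10| = 10
  |-19| = 19
Absolute values in increasing order: 1 < 2 < 10 < 13 < 19
Listing the original numbers in that order gives the answer.
Final answer: [-1, -2, -10, 13, -19]


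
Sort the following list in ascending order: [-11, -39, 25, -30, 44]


Original list: [-11, -39, 25, -30, 44]
Repeatedly take the smallest remaining element:
  Remaining [-11, -39, 25, -30, 44] -> smallest is -39
  Remaining [-11, 25, -30, 44] -> smallest is -30
  Remaining [-11, 25, 44] -> smallest is -11
  Remaining [25, 44] -> smallest is 25
  Remaining [44] -> smallest is 44
Collecting the picks in order gives the sorted list.
Final answer: [-39, -30, -11, 25, 44]


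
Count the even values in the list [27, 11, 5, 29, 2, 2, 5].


Check each element:
  27 is odd
  11 is odd
  5 is odd
  29 is odd
  2 is even
  2 is even
  5 is odd
Evens: [2, 2]
Count of evens = 2
Final answer: 2


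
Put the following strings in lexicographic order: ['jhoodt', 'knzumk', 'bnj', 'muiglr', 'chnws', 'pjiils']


Compare strings character by character (the first differing letter decides):
  'bnj' < 'chnws' since 'b' < 'c' at position 1
  'chnws' < 'jhoodt' since 'c' < 'j' at position 1
  'jhoodt' < 'knzumk' since 'j' < 'k' at position 1
  'knzumk' < 'muiglr' since 'k' < 'm' at position 1
  'muiglr' < 'pjiils' since 'm' < 'p' at position 1
Chaining these comparisons gives the alphabetical order.
Final answer: ['bnj', 'chnws', 'jhoodt', 'knzumk', 'muiglr', 'pjiils']


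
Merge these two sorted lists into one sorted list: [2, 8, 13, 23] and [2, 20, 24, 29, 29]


List A: [2, 8, 13, 23]
List B: [2, 20, 24, 29, 29]
Repeatedly compare the front elements and take the smaller:
  2 vs 2 -> take 2
  8 vs 2 -> take 2
  8 vs 20 -> take 8
  13 vs 20 -> take 13
  23 vs 20 -> take 20
  23 vs 24 -> take 23
  A is exhausted; append the rest of B: [24, 29, 29]
Final answer: [2, 2, 8, 13, 20, 23, 24, 29, 29]


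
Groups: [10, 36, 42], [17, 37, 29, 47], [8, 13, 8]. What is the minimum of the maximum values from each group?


Find max of each group:
  Group 1: [10, 36, 42] -> max = 42
  Group 2: [17, 37, 29, 47] -> max = 47
  Group 3: [8, 13, 8] -> max = 13
Maxes: [42, 47, 13]
Minimum of maxes = 13
Final answer: 13


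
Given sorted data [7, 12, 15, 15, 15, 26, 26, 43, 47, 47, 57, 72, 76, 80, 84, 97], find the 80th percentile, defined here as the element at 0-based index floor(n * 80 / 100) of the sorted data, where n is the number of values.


The dataset has n = 16 elements.
Index = floor(16 * 80 / 100) = floor(1280 / 100) = floor(12.8) = 12
Counting from index 0 in the sorted data, the element at index 12 is 76.
Final answer: 76


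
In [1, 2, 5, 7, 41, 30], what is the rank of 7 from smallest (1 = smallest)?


Sort ascending: [1, 2, 5, 7, 30, 41]
Find 7 in the sorted list.
7 is at position 4 (1-indexed).
Final answer: 4


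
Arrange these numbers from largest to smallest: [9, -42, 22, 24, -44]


Original list: [9, -42, 22, 24, -44]
Repeatedly take the largest remaining element:
  Remaining [9, -42, 22, 24, -44] -> largest is 24
  Remaining [9, -42, 22, -44] -> largest is 22
  Remaining [9, -42, -44] -> largest is 9
  Remaining [-42, -44] -> largest is -42
  Remaining [-44] -> largest is -44
Collecting the picks in order gives the descending list.
Final answer: [24, 22, 9, -42, -44]


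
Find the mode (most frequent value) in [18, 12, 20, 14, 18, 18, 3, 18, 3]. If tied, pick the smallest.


Count the frequency of each value:
  3 appears 2 time(s)
  12 appears 1 time(s)
  14 appears 1 time(s)
  18 appears 4 time(s)
  20 appears 1 time(s)
Maximum frequency is 4.
Only 18 reaches that frequency, so it is the mode.
Final answer: 18


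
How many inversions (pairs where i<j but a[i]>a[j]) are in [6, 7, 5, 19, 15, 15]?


For each element, count the later elements that are smaller than it:
  6 (index 0): smaller elements after it = [5] -> 1
  7 (index 1): smaller elements after it = [5] -> 1
  5 (index 2): smaller elements after it = [] -> 0
  19 (index 3): smaller elements after it = [15, 15] -> 2
  15 (index 4): smaller elements after it = [] -> 0
Total inversions = 1 + 1 + 0 + 2 + 0 = 4
Final answer: 4


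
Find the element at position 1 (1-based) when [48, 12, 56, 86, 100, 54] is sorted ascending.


Sort ascending: [12, 48, 54, 56, 86, 100]
The 1st element (1-indexed) is at index 0.
Value = 12
Final answer: 12


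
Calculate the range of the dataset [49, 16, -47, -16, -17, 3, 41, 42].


Maximum value: 49
Minimum value: -47
Range = 49 - (-47) = 96
Final answer: 96


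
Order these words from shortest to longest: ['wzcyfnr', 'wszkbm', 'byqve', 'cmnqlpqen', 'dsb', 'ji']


Compute lengths:
  'wzcyfnr' has length 7
  'wszkbm' has length 6
  'byqve' has length 5
  'cmnqlpqen' has length 9
  'dsb' has length 3
  'ji' has length 2
Lengths in increasing order: 2 < 3 < 5 < 6 < 7 < 9
Listing the words in that order gives the answer.
Final answer: ['ji', 'dsb', 'byqve', 'wszkbm', 'wzcyfnr', 'cmnqlpqen']


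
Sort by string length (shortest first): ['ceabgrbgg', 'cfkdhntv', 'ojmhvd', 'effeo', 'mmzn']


Compute lengths:
  'ceabgrbgg' has length 9
  'cfkdhntv' has length 8
  'ojmhvd' has length 6
  'effeo' has length 5
  'mmzn' has length 4
Lengths in increasing order: 4 < 5 < 6 < 8 < 9
Listing the words in that order gives the answer.
Final answer: ['mmzn', 'effeo', 'ojmhvd', 'cfkdhntv', 'ceabgrbgg']


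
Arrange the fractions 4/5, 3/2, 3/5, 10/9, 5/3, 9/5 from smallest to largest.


Convert to decimal for comparison:
  4/5 = 0.8
  3/2 = 1.5
  3/5 = 0.6
  10/9 = 1.1111
  5/3 = 1.6667
  9/5 = 1.8
Decimals in increasing order: 0.6 < 0.8 < 1.1111 < 1.5 < 1.6667 < 1.8
Writing each back as its fraction gives the sorted order.
Final answer: 3/5, 4/5, 10/9, 3/2, 5/3, 9/5


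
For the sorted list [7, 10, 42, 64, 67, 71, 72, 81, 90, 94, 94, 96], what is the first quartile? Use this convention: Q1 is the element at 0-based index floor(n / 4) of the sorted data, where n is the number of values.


The list has n = 12 elements.
Q1 index = floor(12 / 4) = floor(3) = 3
Counting from index 0 in the sorted data, the element at index 3 is 64.
Final answer: 64


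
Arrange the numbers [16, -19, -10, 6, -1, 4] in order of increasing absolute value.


Compute absolute values:
  |16| = 16
  |-19| = 19
  |-10| = 10
  |6| = 6
  |-1| = 1
  |4| = 4
Absolute values in increasing order: 1 < 4 < 6 < 10 < 16 < 19
Listing the original numbers in that order gives the answer.
Final answer: [-1, 4, 6, -10, 16, -19]


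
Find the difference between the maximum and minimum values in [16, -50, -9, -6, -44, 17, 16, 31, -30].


Maximum value: 31
Minimum value: -50
Range = 31 - (-50) = 81
Final answer: 81


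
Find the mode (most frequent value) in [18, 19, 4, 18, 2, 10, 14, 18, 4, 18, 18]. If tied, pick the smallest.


Count the frequency of each value:
  2 appears 1 time(s)
  4 appears 2 time(s)
  10 appears 1 time(s)
  14 appears 1 time(s)
  18 appears 5 time(s)
  19 appears 1 time(s)
Maximum frequency is 5.
Only 18 reaches that frequency, so it is the mode.
Final answer: 18


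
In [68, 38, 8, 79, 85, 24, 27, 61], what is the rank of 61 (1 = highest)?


Sort descending: [85, 79, 68, 61, 38, 27, 24, 8]
Find 61 in the sorted list.
61 is at position 4.
Final answer: 4


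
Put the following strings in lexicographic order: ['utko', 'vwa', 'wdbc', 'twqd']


Compare strings character by character (the first differing letter decides):
  'twqd' < 'utko' since 't' < 'u' at position 1
  'utko' < 'vwa' since 'u' < 'v' at position 1
  'vwa' < 'wdbc' since 'v' < 'w' at position 1
Chaining these comparisons gives the alphabetical order.
Final answer: ['twqd', 'utko', 'vwa', 'wdbc']


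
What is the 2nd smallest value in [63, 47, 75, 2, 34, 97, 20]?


Sort ascending: [2, 20, 34, 47, 63, 75, 97]
The 2nd element (1-indexed) is at index 1.
Value = 20
Final answer: 20


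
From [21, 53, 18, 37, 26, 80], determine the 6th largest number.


Sort descending: [80, 53, 37, 26, 21, 18]
The 6th element (1-indexed) is at index 5.
Value = 18
Final answer: 18


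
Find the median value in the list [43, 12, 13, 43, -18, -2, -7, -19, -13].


First, sort the list: [-19, -18, -13, -7, -2, 12, 13, 43, 43]
The list has 9 elements (odd count).
The middle index is 4 (0-based), and the element there is -2.
Final answer: -2


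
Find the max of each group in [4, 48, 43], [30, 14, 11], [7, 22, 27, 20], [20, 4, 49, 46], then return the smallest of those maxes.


Find max of each group:
  Group 1: [4, 48, 43] -> max = 48
  Group 2: [30, 14, 11] -> max = 30
  Group 3: [7, 22, 27, 20] -> max = 27
  Group 4: [20, 4, 49, 46] -> max = 49
Maxes: [48, 30, 27, 49]
Minimum of maxes = 27
Final answer: 27


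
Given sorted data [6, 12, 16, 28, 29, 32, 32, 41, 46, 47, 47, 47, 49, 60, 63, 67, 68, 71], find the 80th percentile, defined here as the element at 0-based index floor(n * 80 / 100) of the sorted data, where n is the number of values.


The dataset has n = 18 elements.
Index = floor(18 * 80 / 100) = floor(1440 / 100) = floor(14.4) = 14
Counting from index 0 in the sorted data, the element at index 14 is 63.
Final answer: 63


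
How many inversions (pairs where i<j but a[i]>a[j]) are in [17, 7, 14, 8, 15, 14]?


For each element, count the later elements that are smaller than it:
  17 (index 0): smaller elements after it = [7, 14, 8, 15, 14] -> 5
  7 (index 1): smaller elements after it = [] -> 0
  14 (index 2): smaller elements after it = [8] -> 1
  8 (index 3): smaller elements after it = [] -> 0
  15 (index 4): smaller elements after it = [14] -> 1
Total inversions = 5 + 0 + 1 + 0 + 1 = 7
Final answer: 7


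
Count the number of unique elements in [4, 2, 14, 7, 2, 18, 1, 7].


List all unique values:
Distinct values: [1, 2, 4, 7, 14, 18]
Count = 6
Final answer: 6


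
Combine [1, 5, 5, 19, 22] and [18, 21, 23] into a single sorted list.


List A: [1, 5, 5, 19, 22]
List B: [18, 21, 23]
Repeatedly compare the front elements and take the smaller:
  1 vs 18 -> take 1
  5 vs 18 -> take 5
  5 vs 18 -> take 5
  19 vs 18 -> take 18
  19 vs 21 -> take 19
  22 vs 21 -> take 21
  22 vs 23 -> take 22
  A is exhausted; append the rest of B: [23]
Final answer: [1, 5, 5, 18, 19, 21, 22, 23]


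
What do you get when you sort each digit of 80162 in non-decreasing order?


The number 80162 has digits: 8, 0, 1, 6, 2
Sorted: 0, 1, 2, 6, 8
Joining the sorted digits gives the result.
Final answer: 01268


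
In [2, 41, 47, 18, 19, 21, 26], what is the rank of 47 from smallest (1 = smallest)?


Sort ascending: [2, 18, 19, 21, 26, 41, 47]
Find 47 in the sorted list.
47 is at position 7 (1-indexed).
Final answer: 7


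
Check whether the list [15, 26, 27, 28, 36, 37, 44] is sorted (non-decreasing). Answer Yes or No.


Check consecutive pairs:
  15 <= 26? True
  26 <= 27? True
  27 <= 28? True
  28 <= 36? True
  36 <= 37? True
  37 <= 44? True
Every consecutive pair is in order, so the list is non-decreasing.
Final answer: Yes


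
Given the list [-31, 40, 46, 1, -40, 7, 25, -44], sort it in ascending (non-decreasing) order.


Original list: [-31, 40, 46, 1, -40, 7, 25, -44]
Repeatedly take the smallest remaining element:
  Remaining [-31, 40, 46, 1, -40, 7, 25, -44] -> smallest is -44
  Remaining [-31, 40, 46, 1, -40, 7, 25] -> smallest is -40
  Remaining [-31, 40, 46, 1, 7, 25] -> smallest is -31
  Remaining [40, 46, 1, 7, 25] -> smallest is 1
  Remaining [40, 46, 7, 25] -> smallest is 7
  Remaining [40, 46, 25] -> smallest is 25
  Remaining [40, 46] -> smallest is 40
  Remaining [46] -> smallest is 46
Collecting the picks in order gives the sorted list.
Final answer: [-44, -40, -31, 1, 7, 25, 40, 46]


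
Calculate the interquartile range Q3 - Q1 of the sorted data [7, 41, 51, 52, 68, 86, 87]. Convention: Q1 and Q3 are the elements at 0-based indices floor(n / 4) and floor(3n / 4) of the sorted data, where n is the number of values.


The data has n = 7 elements.
Q1 index = floor(7 / 4) = floor(1.75) = 1; Q3 index = floor(3 * 7 / 4) = floor(5.25) = 5
Q1 = element at index 1 = 41
Q3 = element at index 5 = 86
IQR = 86 - 41 = 45
Final answer: 45


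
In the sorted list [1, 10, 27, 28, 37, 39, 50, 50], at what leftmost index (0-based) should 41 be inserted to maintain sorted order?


List is sorted: [1, 10, 27, 28, 37, 39, 50, 50]
We need the leftmost position where 41 can be inserted, i.e. the first index whose element is >= 41 (or the end of the list if none is).
Binary search with low=0, high=8 (0-based indices):
  low=0, high=8, mid=4: a[4]=37 < 41, so low = 5
  low=5, high=8, mid=6: a[6]=50 >= 41, so high = 6
  low=5, high=6, mid=5: a[5]=39 < 41, so low = 6
Now low = high = 6, so the insertion index is 6.
Final answer: 6


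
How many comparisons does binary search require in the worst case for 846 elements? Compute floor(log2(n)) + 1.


Binary search halves the search space each step.
Maximum comparisons = floor(log2(846)) + 1
log2(846) = 9.7245
floor(log2(846)) = 9, so 9 + 1 = 10
Final answer: 10


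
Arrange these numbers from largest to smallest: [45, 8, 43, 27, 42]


Original list: [45, 8, 43, 27, 42]
Repeatedly take the largest remaining element:
  Remaining [45, 8, 43, 27, 42] -> largest is 45
  Remaining [8, 43, 27, 42] -> largest is 43
  Remaining [8, 27, 42] -> largest is 42
  Remaining [8, 27] -> largest is 27
  Remaining [8] -> largest is 8
Collecting the picks in order gives the descending list.
Final answer: [45, 43, 42, 27, 8]


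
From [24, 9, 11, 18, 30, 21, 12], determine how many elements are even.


Check each element:
  24 is even
  9 is odd
  11 is odd
  18 is even
  30 is even
  21 is odd
  12 is even
Evens: [24, 18, 30, 12]
Count of evens = 4
Final answer: 4


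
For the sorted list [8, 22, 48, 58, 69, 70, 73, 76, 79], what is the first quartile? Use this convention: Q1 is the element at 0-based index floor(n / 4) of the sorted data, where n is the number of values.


The list has n = 9 elements.
Q1 index = floor(9 / 4) = floor(2.25) = 2
Counting from index 0 in the sorted data, the element at index 2 is 48.
Final answer: 48


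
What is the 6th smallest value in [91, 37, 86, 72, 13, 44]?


Sort ascending: [13, 37, 44, 72, 86, 91]
The 6th element (1-indexed) is at index 5.
Value = 91
Final answer: 91


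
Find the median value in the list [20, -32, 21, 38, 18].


First, sort the list: [-32, 18, 20, 21, 38]
The list has 5 elements (odd count).
The middle index is 2 (0-based), and the element there is 20.
Final answer: 20


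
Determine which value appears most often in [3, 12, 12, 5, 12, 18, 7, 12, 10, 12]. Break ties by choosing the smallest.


Count the frequency of each value:
  3 appears 1 time(s)
  5 appears 1 time(s)
  7 appears 1 time(s)
  10 appears 1 time(s)
  12 appears 5 time(s)
  18 appears 1 time(s)
Maximum frequency is 5.
Only 12 reaches that frequency, so it is the mode.
Final answer: 12


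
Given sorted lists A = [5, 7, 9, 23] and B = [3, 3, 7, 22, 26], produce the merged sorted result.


List A: [5, 7, 9, 23]
List B: [3, 3, 7, 22, 26]
Repeatedly compare the front elements and take the smaller:
  5 vs 3 -> take 3
  5 vs 3 -> take 3
  5 vs 7 -> take 5
  7 vs 7 -> take 7
  9 vs 7 -> take 7
  9 vs 22 -> take 9
  23 vs 22 -> take 22
  23 vs 26 -> take 23
  A is exhausted; append the rest of B: [26]
Final answer: [3, 3, 5, 7, 7, 9, 22, 23, 26]


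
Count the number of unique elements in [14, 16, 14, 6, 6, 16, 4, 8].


List all unique values:
Distinct values: [4, 6, 8, 14, 16]
Count = 5
Final answer: 5


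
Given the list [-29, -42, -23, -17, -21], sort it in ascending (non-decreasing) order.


Original list: [-29, -42, -23, -17, -21]
Repeatedly take the smallest remaining element:
  Remaining [-29, -42, -23, -17, -21] -> smallest is -42
  Remaining [-29, -23, -17, -21] -> smallest is -29
  Remaining [-23, -17, -21] -> smallest is -23
  Remaining [-17, -21] -> smallest is -21
  Remaining [-17] -> smallest is -17
Collecting the picks in order gives the sorted list.
Final answer: [-42, -29, -23, -21, -17]


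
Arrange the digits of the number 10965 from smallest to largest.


The number 10965 has digits: 1, 0, 9, 6, 5
Sorted: 0, 1, 5, 6, 9
Joining the sorted digits gives the result.
Final answer: 01569


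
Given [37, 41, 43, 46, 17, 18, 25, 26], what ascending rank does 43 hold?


Sort ascending: [17, 18, 25, 26, 37, 41, 43, 46]
Find 43 in the sorted list.
43 is at position 7 (1-indexed).
Final answer: 7


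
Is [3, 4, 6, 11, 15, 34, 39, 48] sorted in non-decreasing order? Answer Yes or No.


Check consecutive pairs:
  3 <= 4? True
  4 <= 6? True
  6 <= 11? True
  11 <= 15? True
  15 <= 34? True
  34 <= 39? True
  39 <= 48? True
Every consecutive pair is in order, so the list is non-decreasing.
Final answer: Yes


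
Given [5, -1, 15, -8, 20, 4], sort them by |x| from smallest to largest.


Compute absolute values:
  |5| = 5
  |-1| = 1
  |15| = 15
  |-8| = 8
  |20| = 20
  |4| = 4
Absolute values in increasing order: 1 < 4 < 5 < 8 < 15 < 20
Listing the original numbers in that order gives the answer.
Final answer: [-1, 4, 5, -8, 15, 20]


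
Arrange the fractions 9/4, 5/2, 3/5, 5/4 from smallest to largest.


Convert to decimal for comparison:
  9/4 = 2.25
  5/2 = 2.5
  3/5 = 0.6
  5/4 = 1.25
Decimals in increasing order: 0.6 < 1.25 < 2.25 < 2.5
Writing each back as its fraction gives the sorted order.
Final answer: 3/5, 5/4, 9/4, 5/2


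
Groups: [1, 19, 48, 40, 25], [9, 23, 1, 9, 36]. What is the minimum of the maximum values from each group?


Find max of each group:
  Group 1: [1, 19, 48, 40, 25] -> max = 48
  Group 2: [9, 23, 1, 9, 36] -> max = 36
Maxes: [48, 36]
Minimum of maxes = 36
Final answer: 36


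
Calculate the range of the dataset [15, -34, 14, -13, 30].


Maximum value: 30
Minimum value: -34
Range = 30 - (-34) = 64
Final answer: 64


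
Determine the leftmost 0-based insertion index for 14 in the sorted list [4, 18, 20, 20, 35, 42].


List is sorted: [4, 18, 20, 20, 35, 42]
We need the leftmost position where 14 can be inserted, i.e. the first index whose element is >= 14 (or the end of the list if none is).
Binary search with low=0, high=6 (0-based indices):
  low=0, high=6, mid=3: a[3]=20 >= 14, so high = 3
  low=0, high=3, mid=1: a[1]=18 >= 14, so high = 1
  low=0, high=1, mid=0: a[0]=4 < 14, so low = 1
Now low = high = 1, so the insertion index is 1.
Final answer: 1


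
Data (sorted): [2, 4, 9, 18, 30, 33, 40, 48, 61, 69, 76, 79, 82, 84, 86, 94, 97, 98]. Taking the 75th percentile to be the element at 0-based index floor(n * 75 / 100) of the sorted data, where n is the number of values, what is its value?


The dataset has n = 18 elements.
Index = floor(18 * 75 / 100) = floor(1350 / 100) = floor(13.5) = 13
Counting from index 0 in the sorted data, the element at index 13 is 84.
Final answer: 84


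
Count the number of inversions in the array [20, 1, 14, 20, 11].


For each element, count the later elements that are smaller than it:
  20 (index 0): smaller elements after it = [1, 14, 11] -> 3
  1 (index 1): smaller elements after it = [] -> 0
  14 (index 2): smaller elements after it = [11] -> 1
  20 (index 3): smaller elements after it = [11] -> 1
Total inversions = 3 + 0 + 1 + 1 = 5
Final answer: 5


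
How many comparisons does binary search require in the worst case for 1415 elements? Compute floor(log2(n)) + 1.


Binary search halves the search space each step.
Maximum comparisons = floor(log2(1415)) + 1
log2(1415) = 10.4666
floor(log2(1415)) = 10, so 10 + 1 = 11
Final answer: 11


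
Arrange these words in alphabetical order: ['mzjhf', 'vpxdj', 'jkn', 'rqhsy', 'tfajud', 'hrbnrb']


Compare strings character by character (the first differing letter decides):
  'hrbnrb' < 'jkn' since 'h' < 'j' at position 1
  'jkn' < 'mzjhf' since 'j' < 'm' at position 1
  'mzjhf' < 'rqhsy' since 'm' < 'r' at position 1
  'rqhsy' < 'tfajud' since 'r' < 't' at position 1
  'tfajud' < 'vpxdj' since 't' < 'v' at position 1
Chaining these comparisons gives the alphabetical order.
Final answer: ['hrbnrb', 'jkn', 'mzjhf', 'rqhsy', 'tfajud', 'vpxdj']


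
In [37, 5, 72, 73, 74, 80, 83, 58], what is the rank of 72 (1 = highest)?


Sort descending: [83, 80, 74, 73, 72, 58, 37, 5]
Find 72 in the sorted list.
72 is at position 5.
Final answer: 5


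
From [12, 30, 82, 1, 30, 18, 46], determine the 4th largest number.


Sort descending: [82, 46, 30, 30, 18, 12, 1]
The 4th element (1-indexed) is at index 3.
Value = 30
Final answer: 30


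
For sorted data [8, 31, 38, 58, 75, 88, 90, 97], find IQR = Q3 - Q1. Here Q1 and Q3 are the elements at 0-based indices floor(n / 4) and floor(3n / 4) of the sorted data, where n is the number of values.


The data has n = 8 elements.
Q1 index = floor(8 / 4) = floor(2) = 2; Q3 index = floor(3 * 8 / 4) = floor(6) = 6
Q1 = element at index 2 = 38
Q3 = element at index 6 = 90
IQR = 90 - 38 = 52
Final answer: 52


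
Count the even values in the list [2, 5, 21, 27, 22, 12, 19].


Check each element:
  2 is even
  5 is odd
  21 is odd
  27 is odd
  22 is even
  12 is even
  19 is odd
Evens: [2, 22, 12]
Count of evens = 3
Final answer: 3


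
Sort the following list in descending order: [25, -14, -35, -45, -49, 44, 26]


Original list: [25, -14, -35, -45, -49, 44, 26]
Repeatedly take the largest remaining element:
  Remaining [25, -14, -35, -45, -49, 44, 26] -> largest is 44
  Remaining [25, -14, -35, -45, -49, 26] -> largest is 26
  Remaining [25, -14, -35, -45, -49] -> largest is 25
  Remaining [-14, -35, -45, -49] -> largest is -14
  Remaining [-35, -45, -49] -> largest is -35
  Remaining [-45, -49] -> largest is -45
  Remaining [-49] -> largest is -49
Collecting the picks in order gives the descending list.
Final answer: [44, 26, 25, -14, -35, -45, -49]


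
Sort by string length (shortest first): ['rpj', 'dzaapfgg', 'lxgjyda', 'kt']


Compute lengths:
  'rpj' has length 3
  'dzaapfgg' has length 8
  'lxgjyda' has length 7
  'kt' has length 2
Lengths in increasing order: 2 < 3 < 7 < 8
Listing the words in that order gives the answer.
Final answer: ['kt', 'rpj', 'lxgjyda', 'dzaapfgg']


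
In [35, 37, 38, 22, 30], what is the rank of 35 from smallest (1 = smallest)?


Sort ascending: [22, 30, 35, 37, 38]
Find 35 in the sorted list.
35 is at position 3 (1-indexed).
Final answer: 3


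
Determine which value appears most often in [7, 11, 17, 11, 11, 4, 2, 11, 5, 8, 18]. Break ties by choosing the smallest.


Count the frequency of each value:
  2 appears 1 time(s)
  4 appears 1 time(s)
  5 appears 1 time(s)
  7 appears 1 time(s)
  8 appears 1 time(s)
  11 appears 4 time(s)
  17 appears 1 time(s)
  18 appears 1 time(s)
Maximum frequency is 4.
Only 11 reaches that frequency, so it is the mode.
Final answer: 11


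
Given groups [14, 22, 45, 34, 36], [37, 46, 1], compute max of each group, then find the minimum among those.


Find max of each group:
  Group 1: [14, 22, 45, 34, 36] -> max = 45
  Group 2: [37, 46, 1] -> max = 46
Maxes: [45, 46]
Minimum of maxes = 45
Final answer: 45


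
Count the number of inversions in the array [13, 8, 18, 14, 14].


For each element, count the later elements that are smaller than it:
  13 (index 0): smaller elements after it = [8] -> 1
  8 (index 1): smaller elements after it = [] -> 0
  18 (index 2): smaller elements after it = [14, 14] -> 2
  14 (index 3): smaller elements after it = [] -> 0
Total inversions = 1 + 0 + 2 + 0 = 3
Final answer: 3


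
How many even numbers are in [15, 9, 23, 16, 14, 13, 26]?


Check each element:
  15 is odd
  9 is odd
  23 is odd
  16 is even
  14 is even
  13 is odd
  26 is even
Evens: [16, 14, 26]
Count of evens = 3
Final answer: 3


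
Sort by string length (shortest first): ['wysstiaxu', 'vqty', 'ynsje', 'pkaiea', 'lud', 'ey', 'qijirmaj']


Compute lengths:
  'wysstiaxu' has length 9
  'vqty' has length 4
  'ynsje' has length 5
  'pkaiea' has length 6
  'lud' has length 3
  'ey' has length 2
  'qijirmaj' has length 8
Lengths in increasing order: 2 < 3 < 4 < 5 < 6 < 8 < 9
Listing the words in that order gives the answer.
Final answer: ['ey', 'lud', 'vqty', 'ynsje', 'pkaiea', 'qijirmaj', 'wysstiaxu']


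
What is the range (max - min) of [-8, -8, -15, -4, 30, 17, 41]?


Maximum value: 41
Minimum value: -15
Range = 41 - (-15) = 56
Final answer: 56


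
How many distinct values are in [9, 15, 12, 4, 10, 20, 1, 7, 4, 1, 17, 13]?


List all unique values:
Distinct values: [1, 4, 7, 9, 10, 12, 13, 15, 17, 20]
Count = 10
Final answer: 10


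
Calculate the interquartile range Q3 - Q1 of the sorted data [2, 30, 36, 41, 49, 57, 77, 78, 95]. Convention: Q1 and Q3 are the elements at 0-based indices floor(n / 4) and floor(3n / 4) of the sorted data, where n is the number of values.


The data has n = 9 elements.
Q1 index = floor(9 / 4) = floor(2.25) = 2; Q3 index = floor(3 * 9 / 4) = floor(6.75) = 6
Q1 = element at index 2 = 36
Q3 = element at index 6 = 77
IQR = 77 - 36 = 41
Final answer: 41


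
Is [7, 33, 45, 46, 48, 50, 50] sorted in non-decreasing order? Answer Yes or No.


Check consecutive pairs:
  7 <= 33? True
  33 <= 45? True
  45 <= 46? True
  46 <= 48? True
  48 <= 50? True
  50 <= 50? True
Every consecutive pair is in order, so the list is non-decreasing.
Final answer: Yes


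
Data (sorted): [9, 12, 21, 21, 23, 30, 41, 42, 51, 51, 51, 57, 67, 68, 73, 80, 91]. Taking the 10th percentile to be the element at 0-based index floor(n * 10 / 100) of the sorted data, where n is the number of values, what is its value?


The dataset has n = 17 elements.
Index = floor(17 * 10 / 100) = floor(170 / 100) = floor(1.7) = 1
Counting from index 0 in the sorted data, the element at index 1 is 12.
Final answer: 12


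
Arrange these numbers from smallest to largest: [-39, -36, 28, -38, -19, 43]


Original list: [-39, -36, 28, -38, -19, 43]
Repeatedly take the smallest remaining element:
  Remaining [-39, -36, 28, -38, -19, 43] -> smallest is -39
  Remaining [-36, 28, -38, -19, 43] -> smallest is -38
  Remaining [-36, 28, -19, 43] -> smallest is -36
  Remaining [28, -19, 43] -> smallest is -19
  Remaining [28, 43] -> smallest is 28
  Remaining [43] -> smallest is 43
Collecting the picks in order gives the sorted list.
Final answer: [-39, -38, -36, -19, 28, 43]


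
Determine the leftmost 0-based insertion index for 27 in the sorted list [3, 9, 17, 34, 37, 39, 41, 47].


List is sorted: [3, 9, 17, 34, 37, 39, 41, 47]
We need the leftmost position where 27 can be inserted, i.e. the first index whose element is >= 27 (or the end of the list if none is).
Binary search with low=0, high=8 (0-based indices):
  low=0, high=8, mid=4: a[4]=37 >= 27, so high = 4
  low=0, high=4, mid=2: a[2]=17 < 27, so low = 3
  low=3, high=4, mid=3: a[3]=34 >= 27, so high = 3
Now low = high = 3, so the insertion index is 3.
Final answer: 3


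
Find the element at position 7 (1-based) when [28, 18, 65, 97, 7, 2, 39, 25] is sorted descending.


Sort descending: [97, 65, 39, 28, 25, 18, 7, 2]
The 7th element (1-indexed) is at index 6.
Value = 7
Final answer: 7


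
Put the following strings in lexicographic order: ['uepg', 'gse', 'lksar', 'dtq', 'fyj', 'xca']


Compare strings character by character (the first differing letter decides):
  'dtq' < 'fyj' since 'd' < 'f' at position 1
  'fyj' < 'gse' since 'f' < 'g' at position 1
  'gse' < 'lksar' since 'g' < 'l' at position 1
  'lksar' < 'uepg' since 'l' < 'u' at position 1
  'uepg' < 'xca' since 'u' < 'x' at position 1
Chaining these comparisons gives the alphabetical order.
Final answer: ['dtq', 'fyj', 'gse', 'lksar', 'uepg', 'xca']


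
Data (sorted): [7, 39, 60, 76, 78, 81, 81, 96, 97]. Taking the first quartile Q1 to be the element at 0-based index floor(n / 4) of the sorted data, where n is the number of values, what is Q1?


The list has n = 9 elements.
Q1 index = floor(9 / 4) = floor(2.25) = 2
Counting from index 0 in the sorted data, the element at index 2 is 60.
Final answer: 60


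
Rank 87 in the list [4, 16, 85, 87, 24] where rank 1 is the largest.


Sort descending: [87, 85, 24, 16, 4]
Find 87 in the sorted list.
87 is at position 1.
Final answer: 1


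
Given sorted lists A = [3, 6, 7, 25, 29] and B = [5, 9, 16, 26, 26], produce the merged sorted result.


List A: [3, 6, 7, 25, 29]
List B: [5, 9, 16, 26, 26]
Repeatedly compare the front elements and take the smaller:
  3 vs 5 -> take 3
  6 vs 5 -> take 5
  6 vs 9 -> take 6
  7 vs 9 -> take 7
  25 vs 9 -> take 9
  25 vs 16 -> take 16
  25 vs 26 -> take 25
  29 vs 26 -> take 26
  29 vs 26 -> take 26
  B is exhausted; append the rest of A: [29]
Final answer: [3, 5, 6, 7, 9, 16, 25, 26, 26, 29]


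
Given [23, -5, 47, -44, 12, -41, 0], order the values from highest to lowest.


Original list: [23, -5, 47, -44, 12, -41, 0]
Repeatedly take the largest remaining element:
  Remaining [23, -5, 47, -44, 12, -41, 0] -> largest is 47
  Remaining [23, -5, -44, 12, -41, 0] -> largest is 23
  Remaining [-5, -44, 12, -41, 0] -> largest is 12
  Remaining [-5, -44, -41, 0] -> largest is 0
  Remaining [-5, -44, -41] -> largest is -5
  Remaining [-44, -41] -> largest is -41
  Remaining [-44] -> largest is -44
Collecting the picks in order gives the descending list.
Final answer: [47, 23, 12, 0, -5, -41, -44]


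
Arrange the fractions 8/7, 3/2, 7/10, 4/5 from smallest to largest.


Convert to decimal for comparison:
  8/7 = 1.1429
  3/2 = 1.5
  7/10 = 0.7
  4/5 = 0.8
Decimals in increasing order: 0.7 < 0.8 < 1.1429 < 1.5
Writing each back as its fraction gives the sorted order.
Final answer: 7/10, 4/5, 8/7, 3/2


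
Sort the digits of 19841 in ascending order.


The number 19841 has digits: 1, 9, 8, 4, 1
Sorted: 1, 1, 4, 8, 9
Joining the sorted digits gives the result.
Final answer: 11489


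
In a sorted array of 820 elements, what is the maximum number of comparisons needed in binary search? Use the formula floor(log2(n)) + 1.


Binary search halves the search space each step.
Maximum comparisons = floor(log2(820)) + 1
log2(820) = 9.6795
floor(log2(820)) = 9, so 9 + 1 = 10
Final answer: 10


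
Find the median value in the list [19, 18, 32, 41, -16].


First, sort the list: [-16, 18, 19, 32, 41]
The list has 5 elements (odd count).
The middle index is 2 (0-based), and the element there is 19.
Final answer: 19


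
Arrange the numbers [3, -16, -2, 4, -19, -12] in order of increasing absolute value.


Compute absolute values:
  |3| = 3
  |-16| = 16
  |-2| = 2
  |4| = 4
  |-19| = 19
  |-12| = 12
Absolute values in increasing order: 2 < 3 < 4 < 12 < 16 < 19
Listing the original numbers in that order gives the answer.
Final answer: [-2, 3, 4, -12, -16, -19]


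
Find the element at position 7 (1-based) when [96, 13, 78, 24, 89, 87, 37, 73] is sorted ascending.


Sort ascending: [13, 24, 37, 73, 78, 87, 89, 96]
The 7th element (1-indexed) is at index 6.
Value = 89
Final answer: 89


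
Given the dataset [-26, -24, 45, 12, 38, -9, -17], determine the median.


First, sort the list: [-26, -24, -17, -9, 12, 38, 45]
The list has 7 elements (odd count).
The middle index is 3 (0-based), and the element there is -9.
Final answer: -9


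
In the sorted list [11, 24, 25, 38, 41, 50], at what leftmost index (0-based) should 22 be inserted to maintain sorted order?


List is sorted: [11, 24, 25, 38, 41, 50]
We need the leftmost position where 22 can be inserted, i.e. the first index whose element is >= 22 (or the end of the list if none is).
Binary search with low=0, high=6 (0-based indices):
  low=0, high=6, mid=3: a[3]=38 >= 22, so high = 3
  low=0, high=3, mid=1: a[1]=24 >= 22, so high = 1
  low=0, high=1, mid=0: a[0]=11 < 22, so low = 1
Now low = high = 1, so the insertion index is 1.
Final answer: 1


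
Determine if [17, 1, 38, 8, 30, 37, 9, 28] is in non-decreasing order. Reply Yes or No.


Check consecutive pairs:
  17 <= 1? False
  1 <= 38? True
  38 <= 8? False
  8 <= 30? True
  30 <= 37? True
  37 <= 9? False
  9 <= 28? True
3 consecutive pair(s) are out of order, so the list is not sorted.
Final answer: No


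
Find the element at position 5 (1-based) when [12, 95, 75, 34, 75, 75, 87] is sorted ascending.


Sort ascending: [12, 34, 75, 75, 75, 87, 95]
The 5th element (1-indexed) is at index 4.
Value = 75
Final answer: 75
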